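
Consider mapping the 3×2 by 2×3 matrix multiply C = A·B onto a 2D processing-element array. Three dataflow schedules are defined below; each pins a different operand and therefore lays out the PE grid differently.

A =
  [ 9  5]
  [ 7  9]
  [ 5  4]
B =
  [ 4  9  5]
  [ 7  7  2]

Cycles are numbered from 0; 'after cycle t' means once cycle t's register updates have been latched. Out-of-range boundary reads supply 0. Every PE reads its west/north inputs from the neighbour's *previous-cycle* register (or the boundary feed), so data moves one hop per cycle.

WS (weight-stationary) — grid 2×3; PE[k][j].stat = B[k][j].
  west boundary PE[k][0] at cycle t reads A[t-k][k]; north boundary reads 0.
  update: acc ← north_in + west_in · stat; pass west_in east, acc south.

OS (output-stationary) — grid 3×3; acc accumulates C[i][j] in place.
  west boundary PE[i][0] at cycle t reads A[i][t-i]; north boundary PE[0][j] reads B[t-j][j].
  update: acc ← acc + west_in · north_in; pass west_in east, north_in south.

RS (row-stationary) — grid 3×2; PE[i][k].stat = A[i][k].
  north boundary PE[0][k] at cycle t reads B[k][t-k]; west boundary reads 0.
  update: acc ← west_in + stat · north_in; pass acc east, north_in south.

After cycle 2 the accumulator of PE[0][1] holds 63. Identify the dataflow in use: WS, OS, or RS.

— WS: 2×3; PE[0][1] trace:
  c0 r0c1: 0 / 0 / 0
  c1 r0c1: 81 / 9 / 81
  c2 r0c1: 63 / 7 / 63
— OS: 3×3; PE[0][1] trace:
  c0 r0c1: 0 / 0 / 0
  c1 r0c1: 81 / 9 / 9
  c2 r0c1: 116 / 5 / 7
— RS: 3×2; PE[0][1] trace:
  c0 r0c1: 0 / 0 / 0
  c1 r0c1: 71 / 71 / 7
  c2 r0c1: 116 / 116 / 7

dataflow = WS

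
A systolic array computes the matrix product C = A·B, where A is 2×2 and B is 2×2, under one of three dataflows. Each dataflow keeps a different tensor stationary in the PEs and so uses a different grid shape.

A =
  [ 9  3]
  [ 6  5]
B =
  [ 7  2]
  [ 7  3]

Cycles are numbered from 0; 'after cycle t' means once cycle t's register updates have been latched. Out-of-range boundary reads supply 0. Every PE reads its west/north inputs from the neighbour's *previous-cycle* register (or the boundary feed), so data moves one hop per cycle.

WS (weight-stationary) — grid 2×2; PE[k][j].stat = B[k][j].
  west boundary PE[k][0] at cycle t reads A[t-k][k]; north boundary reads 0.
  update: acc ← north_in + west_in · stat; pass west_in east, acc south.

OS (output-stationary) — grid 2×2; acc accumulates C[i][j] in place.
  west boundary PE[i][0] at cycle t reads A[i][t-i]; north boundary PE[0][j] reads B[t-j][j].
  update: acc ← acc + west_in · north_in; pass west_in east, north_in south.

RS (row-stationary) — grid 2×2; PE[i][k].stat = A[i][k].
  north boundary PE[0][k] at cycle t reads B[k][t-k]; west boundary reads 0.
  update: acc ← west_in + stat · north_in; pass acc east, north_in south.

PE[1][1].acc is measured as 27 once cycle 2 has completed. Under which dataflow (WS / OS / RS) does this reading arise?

dataflow = WS

WS [2×2] PE[1][1] across cycles:
  step 0 · PE1,1: acc=0; fwd→0 fwd↓0
  step 1 · PE1,1: acc=0; fwd→0 fwd↓0
  step 2 · PE1,1: acc=27; fwd→3 fwd↓27
OS [2×2] PE[1][1] across cycles:
  step 0 · PE1,1: acc=0; fwd→0 fwd↓0
  step 1 · PE1,1: acc=0; fwd→0 fwd↓0
  step 2 · PE1,1: acc=12; fwd→6 fwd↓2
RS [2×2] PE[1][1] across cycles:
  step 0 · PE1,1: acc=0; fwd→0 fwd↓0
  step 1 · PE1,1: acc=0; fwd→0 fwd↓0
  step 2 · PE1,1: acc=77; fwd→77 fwd↓7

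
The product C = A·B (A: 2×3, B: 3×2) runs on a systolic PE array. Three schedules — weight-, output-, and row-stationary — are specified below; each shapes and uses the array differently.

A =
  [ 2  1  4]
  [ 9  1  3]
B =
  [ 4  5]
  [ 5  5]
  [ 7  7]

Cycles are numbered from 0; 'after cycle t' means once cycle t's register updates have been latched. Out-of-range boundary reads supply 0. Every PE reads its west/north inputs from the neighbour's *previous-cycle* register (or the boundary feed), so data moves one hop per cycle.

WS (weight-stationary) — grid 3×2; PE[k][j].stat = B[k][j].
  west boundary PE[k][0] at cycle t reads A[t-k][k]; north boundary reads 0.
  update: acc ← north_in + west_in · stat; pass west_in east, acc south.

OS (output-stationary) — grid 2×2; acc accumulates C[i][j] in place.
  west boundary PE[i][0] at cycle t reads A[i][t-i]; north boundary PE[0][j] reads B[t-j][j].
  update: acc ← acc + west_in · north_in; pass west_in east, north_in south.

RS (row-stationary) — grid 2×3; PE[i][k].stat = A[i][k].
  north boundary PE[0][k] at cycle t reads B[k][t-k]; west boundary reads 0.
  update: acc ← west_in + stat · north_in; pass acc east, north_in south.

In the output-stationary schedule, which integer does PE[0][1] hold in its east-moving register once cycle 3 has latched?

register = 4

OS (2×2). Following PE[0][1] plus its west/north inputs:
  @0  [0,0]  acc 8  |  →2  ↓4
  @0  [0,1]  acc 0  |  →0  ↓0
  @1  [0,0]  acc 13  |  →1  ↓5
  @1  [0,1]  acc 10  |  →2  ↓5
  @2  [0,0]  acc 41  |  →4  ↓7
  @2  [0,1]  acc 15  |  →1  ↓5
  @3  [0,0]  acc 41  |  →0  ↓0
  @3  [0,1]  acc 43  |  →4  ↓7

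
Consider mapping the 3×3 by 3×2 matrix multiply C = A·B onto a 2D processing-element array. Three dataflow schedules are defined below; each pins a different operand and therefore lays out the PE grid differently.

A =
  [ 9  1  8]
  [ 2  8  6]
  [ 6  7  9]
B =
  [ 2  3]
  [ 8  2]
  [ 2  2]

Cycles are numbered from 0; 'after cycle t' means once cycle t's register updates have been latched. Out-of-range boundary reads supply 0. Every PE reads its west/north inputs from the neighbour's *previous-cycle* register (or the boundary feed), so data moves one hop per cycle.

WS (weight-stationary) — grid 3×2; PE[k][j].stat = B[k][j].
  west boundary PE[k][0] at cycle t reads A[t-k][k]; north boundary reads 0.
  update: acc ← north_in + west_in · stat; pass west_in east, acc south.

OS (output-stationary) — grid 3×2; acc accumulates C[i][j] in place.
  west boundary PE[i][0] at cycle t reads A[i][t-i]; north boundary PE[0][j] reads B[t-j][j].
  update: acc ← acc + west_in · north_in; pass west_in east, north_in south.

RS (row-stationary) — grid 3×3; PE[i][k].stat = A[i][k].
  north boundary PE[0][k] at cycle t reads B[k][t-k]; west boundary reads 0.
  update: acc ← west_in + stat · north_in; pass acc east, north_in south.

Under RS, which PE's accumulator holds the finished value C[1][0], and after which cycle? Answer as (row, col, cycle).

(row, col, cycle) = (1, 2, 3)

RS — PE[1][2] is where C[1][0] collects:
  step 0 · PE1,2: acc=0; fwd→0 fwd↓0
  step 1 · PE1,2: acc=0; fwd→0 fwd↓0
  step 2 · PE1,2: acc=0; fwd→0 fwd↓0
  step 3 · PE1,2: acc=80; fwd→80 fwd↓2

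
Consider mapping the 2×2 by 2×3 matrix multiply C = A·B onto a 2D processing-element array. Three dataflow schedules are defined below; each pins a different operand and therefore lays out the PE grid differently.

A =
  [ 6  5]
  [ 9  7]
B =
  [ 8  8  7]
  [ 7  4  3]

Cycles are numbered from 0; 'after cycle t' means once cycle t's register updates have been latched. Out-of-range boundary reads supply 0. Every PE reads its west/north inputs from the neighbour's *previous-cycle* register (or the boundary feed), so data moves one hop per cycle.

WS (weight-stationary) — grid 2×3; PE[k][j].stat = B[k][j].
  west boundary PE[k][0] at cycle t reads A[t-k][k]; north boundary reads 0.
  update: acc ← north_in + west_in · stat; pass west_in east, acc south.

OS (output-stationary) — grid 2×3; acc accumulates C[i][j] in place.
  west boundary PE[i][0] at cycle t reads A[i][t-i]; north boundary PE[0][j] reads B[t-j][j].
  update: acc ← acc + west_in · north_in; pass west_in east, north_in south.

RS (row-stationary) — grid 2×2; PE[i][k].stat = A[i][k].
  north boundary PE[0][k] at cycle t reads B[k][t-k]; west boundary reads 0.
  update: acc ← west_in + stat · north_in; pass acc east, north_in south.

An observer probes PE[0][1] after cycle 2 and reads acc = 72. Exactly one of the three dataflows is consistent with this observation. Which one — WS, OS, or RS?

dataflow = WS

WS [2×3] PE[0][1] across cycles:
  t=0 PE[0][1]: acc=0 h=0 v=0
  t=1 PE[0][1]: acc=48 h=6 v=48
  t=2 PE[0][1]: acc=72 h=9 v=72
OS [2×3] PE[0][1] across cycles:
  t=0 PE[0][1]: acc=0 h=0 v=0
  t=1 PE[0][1]: acc=48 h=6 v=8
  t=2 PE[0][1]: acc=68 h=5 v=4
RS [2×2] PE[0][1] across cycles:
  t=0 PE[0][1]: acc=0 h=0 v=0
  t=1 PE[0][1]: acc=83 h=83 v=7
  t=2 PE[0][1]: acc=68 h=68 v=4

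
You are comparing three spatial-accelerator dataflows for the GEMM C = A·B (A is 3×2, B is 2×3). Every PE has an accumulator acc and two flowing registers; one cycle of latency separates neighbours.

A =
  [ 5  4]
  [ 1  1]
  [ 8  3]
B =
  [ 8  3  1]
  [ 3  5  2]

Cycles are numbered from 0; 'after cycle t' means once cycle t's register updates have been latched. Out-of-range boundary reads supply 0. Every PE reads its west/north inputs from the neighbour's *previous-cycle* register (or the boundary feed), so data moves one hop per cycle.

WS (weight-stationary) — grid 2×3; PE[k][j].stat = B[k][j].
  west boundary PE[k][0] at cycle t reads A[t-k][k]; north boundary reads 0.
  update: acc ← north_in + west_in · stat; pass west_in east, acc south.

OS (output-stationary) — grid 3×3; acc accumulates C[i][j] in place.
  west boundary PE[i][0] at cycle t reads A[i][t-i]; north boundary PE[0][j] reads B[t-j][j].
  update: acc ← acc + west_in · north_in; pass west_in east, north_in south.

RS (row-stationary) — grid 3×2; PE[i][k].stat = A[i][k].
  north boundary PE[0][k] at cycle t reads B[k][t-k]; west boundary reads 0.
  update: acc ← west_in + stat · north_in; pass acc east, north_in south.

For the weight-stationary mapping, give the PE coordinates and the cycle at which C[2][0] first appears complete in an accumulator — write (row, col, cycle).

(row, col, cycle) = (1, 0, 3)

WS — PE[1][0] is where C[2][0] collects:
  after 0 — PE[1][0] acc=0, pass-E 0, pass-S 0
  after 1 — PE[1][0] acc=52, pass-E 4, pass-S 52
  after 2 — PE[1][0] acc=11, pass-E 1, pass-S 11
  after 3 — PE[1][0] acc=73, pass-E 3, pass-S 73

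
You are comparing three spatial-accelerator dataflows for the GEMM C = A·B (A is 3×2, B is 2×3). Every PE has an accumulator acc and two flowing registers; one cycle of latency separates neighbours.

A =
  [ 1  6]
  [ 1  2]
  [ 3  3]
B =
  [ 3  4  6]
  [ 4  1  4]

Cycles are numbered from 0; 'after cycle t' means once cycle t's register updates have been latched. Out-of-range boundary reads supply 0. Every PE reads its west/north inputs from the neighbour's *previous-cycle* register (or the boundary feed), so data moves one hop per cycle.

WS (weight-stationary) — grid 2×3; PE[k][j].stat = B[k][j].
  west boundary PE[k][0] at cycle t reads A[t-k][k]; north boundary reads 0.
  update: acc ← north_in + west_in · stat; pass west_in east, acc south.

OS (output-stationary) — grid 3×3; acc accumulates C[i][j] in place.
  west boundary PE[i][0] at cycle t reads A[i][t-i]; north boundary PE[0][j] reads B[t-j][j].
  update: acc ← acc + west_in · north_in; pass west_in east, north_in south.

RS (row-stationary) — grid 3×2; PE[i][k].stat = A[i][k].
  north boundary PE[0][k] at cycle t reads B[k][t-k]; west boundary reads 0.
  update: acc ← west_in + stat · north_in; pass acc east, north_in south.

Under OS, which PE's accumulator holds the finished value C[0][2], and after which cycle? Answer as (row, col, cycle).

Under OS, C[0][2] lands at PE[0][2]:
  @0  [0,2]  acc 0  |  →0  ↓0
  @1  [0,2]  acc 0  |  →0  ↓0
  @2  [0,2]  acc 6  |  →1  ↓6
  @3  [0,2]  acc 30  |  →6  ↓4

(row, col, cycle) = (0, 2, 3)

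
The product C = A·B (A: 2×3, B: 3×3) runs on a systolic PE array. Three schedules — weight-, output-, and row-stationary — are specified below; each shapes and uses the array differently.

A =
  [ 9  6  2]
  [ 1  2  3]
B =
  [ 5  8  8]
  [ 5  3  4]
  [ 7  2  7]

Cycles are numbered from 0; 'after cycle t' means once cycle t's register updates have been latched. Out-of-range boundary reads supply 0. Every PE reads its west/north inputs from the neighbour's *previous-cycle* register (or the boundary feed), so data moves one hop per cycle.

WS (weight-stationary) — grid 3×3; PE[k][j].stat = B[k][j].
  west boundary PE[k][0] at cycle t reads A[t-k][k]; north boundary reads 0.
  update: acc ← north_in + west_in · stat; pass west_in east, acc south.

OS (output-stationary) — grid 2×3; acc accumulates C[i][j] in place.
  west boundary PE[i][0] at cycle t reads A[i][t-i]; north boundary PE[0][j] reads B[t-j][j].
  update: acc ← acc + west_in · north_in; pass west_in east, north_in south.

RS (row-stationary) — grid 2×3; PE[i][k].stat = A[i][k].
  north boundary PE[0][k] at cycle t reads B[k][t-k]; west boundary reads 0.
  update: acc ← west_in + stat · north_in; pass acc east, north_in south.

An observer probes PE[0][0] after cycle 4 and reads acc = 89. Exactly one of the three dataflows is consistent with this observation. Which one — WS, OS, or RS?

WS (3×3 grid), PE[0][0]:
  0: (0,0).acc=45  regs=<9,45>
  1: (0,0).acc=5  regs=<1,5>
  2: (0,0).acc=0  regs=<0,0>
  3: (0,0).acc=0  regs=<0,0>
  4: (0,0).acc=0  regs=<0,0>
OS (2×3 grid), PE[0][0]:
  0: (0,0).acc=45  regs=<9,5>
  1: (0,0).acc=75  regs=<6,5>
  2: (0,0).acc=89  regs=<2,7>
  3: (0,0).acc=89  regs=<0,0>
  4: (0,0).acc=89  regs=<0,0>
RS (2×3 grid), PE[0][0]:
  0: (0,0).acc=45  regs=<45,5>
  1: (0,0).acc=72  regs=<72,8>
  2: (0,0).acc=72  regs=<72,8>
  3: (0,0).acc=0  regs=<0,0>
  4: (0,0).acc=0  regs=<0,0>

dataflow = OS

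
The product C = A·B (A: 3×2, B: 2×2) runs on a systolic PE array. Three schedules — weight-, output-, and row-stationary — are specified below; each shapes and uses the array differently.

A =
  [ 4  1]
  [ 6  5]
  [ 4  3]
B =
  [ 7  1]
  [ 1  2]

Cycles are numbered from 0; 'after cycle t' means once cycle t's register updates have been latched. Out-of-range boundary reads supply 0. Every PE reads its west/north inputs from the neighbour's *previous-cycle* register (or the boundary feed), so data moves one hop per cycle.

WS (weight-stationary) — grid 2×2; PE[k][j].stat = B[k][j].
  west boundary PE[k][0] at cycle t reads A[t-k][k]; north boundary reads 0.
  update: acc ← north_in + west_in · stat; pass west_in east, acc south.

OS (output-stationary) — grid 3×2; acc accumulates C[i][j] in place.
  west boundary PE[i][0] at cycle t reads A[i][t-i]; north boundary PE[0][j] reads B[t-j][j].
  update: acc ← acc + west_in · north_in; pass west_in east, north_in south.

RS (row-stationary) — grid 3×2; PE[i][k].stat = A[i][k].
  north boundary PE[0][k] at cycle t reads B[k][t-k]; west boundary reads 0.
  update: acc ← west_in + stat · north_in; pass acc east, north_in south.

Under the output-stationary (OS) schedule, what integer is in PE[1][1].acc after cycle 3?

PE[1][1].acc = 16

Tracing OS — 3×2 array, target PE[1][1]:
  t=0 PE[0][1]: acc=0 h=0 v=0
  t=0 PE[1][0]: acc=0 h=0 v=0
  t=0 PE[1][1]: acc=0 h=0 v=0
  t=1 PE[0][1]: acc=4 h=4 v=1
  t=1 PE[1][0]: acc=42 h=6 v=7
  t=1 PE[1][1]: acc=0 h=0 v=0
  t=2 PE[0][1]: acc=6 h=1 v=2
  t=2 PE[1][0]: acc=47 h=5 v=1
  t=2 PE[1][1]: acc=6 h=6 v=1
  t=3 PE[0][1]: acc=6 h=0 v=0
  t=3 PE[1][0]: acc=47 h=0 v=0
  t=3 PE[1][1]: acc=16 h=5 v=2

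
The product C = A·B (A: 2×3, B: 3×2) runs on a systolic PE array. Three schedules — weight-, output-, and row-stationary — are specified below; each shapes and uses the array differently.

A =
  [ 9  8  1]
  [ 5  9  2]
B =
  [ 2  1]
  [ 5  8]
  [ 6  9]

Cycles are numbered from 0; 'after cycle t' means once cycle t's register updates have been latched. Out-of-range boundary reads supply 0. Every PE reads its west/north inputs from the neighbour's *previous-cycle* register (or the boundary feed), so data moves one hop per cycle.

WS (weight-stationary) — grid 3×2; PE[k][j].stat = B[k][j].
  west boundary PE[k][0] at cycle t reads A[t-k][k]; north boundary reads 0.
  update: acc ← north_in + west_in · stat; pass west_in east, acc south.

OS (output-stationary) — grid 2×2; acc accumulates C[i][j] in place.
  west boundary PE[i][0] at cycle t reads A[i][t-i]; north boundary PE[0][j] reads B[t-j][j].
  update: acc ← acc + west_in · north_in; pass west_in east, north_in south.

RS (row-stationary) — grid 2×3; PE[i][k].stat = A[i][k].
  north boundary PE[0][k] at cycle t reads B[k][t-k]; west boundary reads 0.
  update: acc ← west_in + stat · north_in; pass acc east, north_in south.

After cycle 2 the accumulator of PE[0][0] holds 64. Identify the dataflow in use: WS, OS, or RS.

dataflow = OS

WS [3×2] PE[0][0] across cycles:
  after 0 — PE[0][0] acc=18, pass-E 9, pass-S 18
  after 1 — PE[0][0] acc=10, pass-E 5, pass-S 10
  after 2 — PE[0][0] acc=0, pass-E 0, pass-S 0
OS [2×2] PE[0][0] across cycles:
  after 0 — PE[0][0] acc=18, pass-E 9, pass-S 2
  after 1 — PE[0][0] acc=58, pass-E 8, pass-S 5
  after 2 — PE[0][0] acc=64, pass-E 1, pass-S 6
RS [2×3] PE[0][0] across cycles:
  after 0 — PE[0][0] acc=18, pass-E 18, pass-S 2
  after 1 — PE[0][0] acc=9, pass-E 9, pass-S 1
  after 2 — PE[0][0] acc=0, pass-E 0, pass-S 0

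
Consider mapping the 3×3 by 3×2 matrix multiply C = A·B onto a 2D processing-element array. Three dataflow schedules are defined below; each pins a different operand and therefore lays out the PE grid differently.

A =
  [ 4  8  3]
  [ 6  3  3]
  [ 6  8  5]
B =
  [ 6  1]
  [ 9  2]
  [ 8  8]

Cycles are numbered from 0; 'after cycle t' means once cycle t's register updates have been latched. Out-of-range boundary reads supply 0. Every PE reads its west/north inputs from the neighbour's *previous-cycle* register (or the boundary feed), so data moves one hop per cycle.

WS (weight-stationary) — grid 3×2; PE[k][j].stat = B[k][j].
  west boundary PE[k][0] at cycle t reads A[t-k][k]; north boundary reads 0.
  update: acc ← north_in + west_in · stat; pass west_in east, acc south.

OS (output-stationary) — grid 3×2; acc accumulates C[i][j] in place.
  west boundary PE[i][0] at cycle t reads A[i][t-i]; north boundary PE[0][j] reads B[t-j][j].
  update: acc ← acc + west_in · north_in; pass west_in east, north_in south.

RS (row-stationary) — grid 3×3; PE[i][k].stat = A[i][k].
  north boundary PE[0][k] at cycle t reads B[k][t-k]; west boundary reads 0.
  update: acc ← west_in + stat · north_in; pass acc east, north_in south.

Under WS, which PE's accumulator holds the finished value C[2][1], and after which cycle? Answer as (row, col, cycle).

(row, col, cycle) = (2, 1, 5)

WS — PE[2][1] is where C[2][1] collects:
  step 0 · PE2,1: acc=0; fwd→0 fwd↓0
  step 1 · PE2,1: acc=0; fwd→0 fwd↓0
  step 2 · PE2,1: acc=0; fwd→0 fwd↓0
  step 3 · PE2,1: acc=44; fwd→3 fwd↓44
  step 4 · PE2,1: acc=36; fwd→3 fwd↓36
  step 5 · PE2,1: acc=62; fwd→5 fwd↓62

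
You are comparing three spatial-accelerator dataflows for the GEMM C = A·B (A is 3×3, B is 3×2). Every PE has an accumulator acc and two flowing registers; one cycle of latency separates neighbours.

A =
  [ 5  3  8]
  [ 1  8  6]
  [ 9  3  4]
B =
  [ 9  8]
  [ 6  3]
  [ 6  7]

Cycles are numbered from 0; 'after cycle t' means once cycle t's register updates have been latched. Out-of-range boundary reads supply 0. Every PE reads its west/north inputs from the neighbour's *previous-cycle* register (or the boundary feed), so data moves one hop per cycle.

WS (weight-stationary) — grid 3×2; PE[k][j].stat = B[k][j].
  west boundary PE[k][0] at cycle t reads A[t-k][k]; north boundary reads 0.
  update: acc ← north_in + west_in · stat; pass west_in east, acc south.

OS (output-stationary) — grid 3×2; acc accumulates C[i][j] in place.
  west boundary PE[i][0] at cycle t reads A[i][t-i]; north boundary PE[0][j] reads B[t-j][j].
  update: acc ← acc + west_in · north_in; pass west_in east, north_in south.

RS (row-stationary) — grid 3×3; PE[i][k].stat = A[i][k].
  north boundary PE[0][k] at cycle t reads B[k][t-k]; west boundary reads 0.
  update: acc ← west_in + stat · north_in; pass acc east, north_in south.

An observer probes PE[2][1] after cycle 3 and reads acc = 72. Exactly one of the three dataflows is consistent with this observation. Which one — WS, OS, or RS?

WS (3×2 grid), PE[2][1]:
  cycle 0: PE[2][1] → acc 0, east 0, south 0
  cycle 1: PE[2][1] → acc 0, east 0, south 0
  cycle 2: PE[2][1] → acc 0, east 0, south 0
  cycle 3: PE[2][1] → acc 105, east 8, south 105
OS (3×2 grid), PE[2][1]:
  cycle 0: PE[2][1] → acc 0, east 0, south 0
  cycle 1: PE[2][1] → acc 0, east 0, south 0
  cycle 2: PE[2][1] → acc 0, east 0, south 0
  cycle 3: PE[2][1] → acc 72, east 9, south 8
RS (3×3 grid), PE[2][1]:
  cycle 0: PE[2][1] → acc 0, east 0, south 0
  cycle 1: PE[2][1] → acc 0, east 0, south 0
  cycle 2: PE[2][1] → acc 0, east 0, south 0
  cycle 3: PE[2][1] → acc 99, east 99, south 6

dataflow = OS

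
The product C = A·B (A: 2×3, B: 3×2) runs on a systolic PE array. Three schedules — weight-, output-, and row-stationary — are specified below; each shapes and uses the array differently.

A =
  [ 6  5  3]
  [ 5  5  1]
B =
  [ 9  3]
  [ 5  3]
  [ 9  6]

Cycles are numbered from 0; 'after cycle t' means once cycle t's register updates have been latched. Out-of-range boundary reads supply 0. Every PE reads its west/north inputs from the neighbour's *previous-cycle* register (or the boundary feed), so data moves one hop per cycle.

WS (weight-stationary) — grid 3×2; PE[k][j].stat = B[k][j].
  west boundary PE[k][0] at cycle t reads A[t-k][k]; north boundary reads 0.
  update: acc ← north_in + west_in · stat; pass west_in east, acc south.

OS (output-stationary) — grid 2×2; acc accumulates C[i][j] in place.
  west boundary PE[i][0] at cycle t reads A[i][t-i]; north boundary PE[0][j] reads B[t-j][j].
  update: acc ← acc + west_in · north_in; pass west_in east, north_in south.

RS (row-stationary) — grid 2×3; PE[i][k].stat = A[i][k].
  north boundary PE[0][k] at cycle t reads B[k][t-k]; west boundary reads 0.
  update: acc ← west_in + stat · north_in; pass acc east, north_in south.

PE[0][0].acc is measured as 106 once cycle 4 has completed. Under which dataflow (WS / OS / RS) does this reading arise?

WS [3×2] PE[0][0] across cycles:
  t=0 PE[0][0]: acc=54 h=6 v=54
  t=1 PE[0][0]: acc=45 h=5 v=45
  t=2 PE[0][0]: acc=0 h=0 v=0
  t=3 PE[0][0]: acc=0 h=0 v=0
  t=4 PE[0][0]: acc=0 h=0 v=0
OS [2×2] PE[0][0] across cycles:
  t=0 PE[0][0]: acc=54 h=6 v=9
  t=1 PE[0][0]: acc=79 h=5 v=5
  t=2 PE[0][0]: acc=106 h=3 v=9
  t=3 PE[0][0]: acc=106 h=0 v=0
  t=4 PE[0][0]: acc=106 h=0 v=0
RS [2×3] PE[0][0] across cycles:
  t=0 PE[0][0]: acc=54 h=54 v=9
  t=1 PE[0][0]: acc=18 h=18 v=3
  t=2 PE[0][0]: acc=0 h=0 v=0
  t=3 PE[0][0]: acc=0 h=0 v=0
  t=4 PE[0][0]: acc=0 h=0 v=0

dataflow = OS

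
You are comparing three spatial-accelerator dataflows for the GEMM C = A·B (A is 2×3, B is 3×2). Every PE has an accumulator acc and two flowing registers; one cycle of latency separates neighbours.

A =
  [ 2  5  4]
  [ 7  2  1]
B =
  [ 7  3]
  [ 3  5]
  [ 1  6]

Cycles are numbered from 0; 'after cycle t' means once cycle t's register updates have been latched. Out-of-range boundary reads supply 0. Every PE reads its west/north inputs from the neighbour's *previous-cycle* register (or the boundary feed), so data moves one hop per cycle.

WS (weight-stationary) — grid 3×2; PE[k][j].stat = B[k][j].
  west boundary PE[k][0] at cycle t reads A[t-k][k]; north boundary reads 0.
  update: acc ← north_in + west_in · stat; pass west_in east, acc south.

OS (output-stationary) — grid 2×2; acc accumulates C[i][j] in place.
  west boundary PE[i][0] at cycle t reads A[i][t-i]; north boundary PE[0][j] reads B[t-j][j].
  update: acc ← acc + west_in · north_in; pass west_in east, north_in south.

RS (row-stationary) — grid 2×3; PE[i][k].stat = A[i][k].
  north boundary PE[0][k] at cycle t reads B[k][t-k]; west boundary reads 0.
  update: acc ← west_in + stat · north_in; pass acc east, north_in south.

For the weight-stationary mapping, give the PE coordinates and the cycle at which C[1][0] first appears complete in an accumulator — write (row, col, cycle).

WS — PE[2][0] is where C[1][0] collects:
  after 0 — PE[2][0] acc=0, pass-E 0, pass-S 0
  after 1 — PE[2][0] acc=0, pass-E 0, pass-S 0
  after 2 — PE[2][0] acc=33, pass-E 4, pass-S 33
  after 3 — PE[2][0] acc=56, pass-E 1, pass-S 56

(row, col, cycle) = (2, 0, 3)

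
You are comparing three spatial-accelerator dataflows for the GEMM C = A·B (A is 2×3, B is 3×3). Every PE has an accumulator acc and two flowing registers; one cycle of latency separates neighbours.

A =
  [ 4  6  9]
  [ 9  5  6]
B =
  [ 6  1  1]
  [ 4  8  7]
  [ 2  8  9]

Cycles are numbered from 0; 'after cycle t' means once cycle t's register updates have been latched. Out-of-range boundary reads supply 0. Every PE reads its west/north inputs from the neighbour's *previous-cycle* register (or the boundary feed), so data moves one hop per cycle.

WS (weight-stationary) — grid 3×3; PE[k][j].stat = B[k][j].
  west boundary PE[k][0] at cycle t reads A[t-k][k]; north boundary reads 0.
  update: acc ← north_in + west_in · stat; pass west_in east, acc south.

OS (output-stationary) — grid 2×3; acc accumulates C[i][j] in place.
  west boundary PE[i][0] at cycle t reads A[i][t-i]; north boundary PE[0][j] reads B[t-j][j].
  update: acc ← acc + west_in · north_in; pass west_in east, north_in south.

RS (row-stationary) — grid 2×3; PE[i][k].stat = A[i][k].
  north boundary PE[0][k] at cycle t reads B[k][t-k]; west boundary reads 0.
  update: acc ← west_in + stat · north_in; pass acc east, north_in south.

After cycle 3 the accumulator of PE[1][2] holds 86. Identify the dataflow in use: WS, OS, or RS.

dataflow = RS

Under WS (3×3), PE[1][2]:
  cycle 0: PE[1][2] → acc 0, east 0, south 0
  cycle 1: PE[1][2] → acc 0, east 0, south 0
  cycle 2: PE[1][2] → acc 0, east 0, south 0
  cycle 3: PE[1][2] → acc 46, east 6, south 46
Under OS (2×3), PE[1][2]:
  cycle 0: PE[1][2] → acc 0, east 0, south 0
  cycle 1: PE[1][2] → acc 0, east 0, south 0
  cycle 2: PE[1][2] → acc 0, east 0, south 0
  cycle 3: PE[1][2] → acc 9, east 9, south 1
Under RS (2×3), PE[1][2]:
  cycle 0: PE[1][2] → acc 0, east 0, south 0
  cycle 1: PE[1][2] → acc 0, east 0, south 0
  cycle 2: PE[1][2] → acc 0, east 0, south 0
  cycle 3: PE[1][2] → acc 86, east 86, south 2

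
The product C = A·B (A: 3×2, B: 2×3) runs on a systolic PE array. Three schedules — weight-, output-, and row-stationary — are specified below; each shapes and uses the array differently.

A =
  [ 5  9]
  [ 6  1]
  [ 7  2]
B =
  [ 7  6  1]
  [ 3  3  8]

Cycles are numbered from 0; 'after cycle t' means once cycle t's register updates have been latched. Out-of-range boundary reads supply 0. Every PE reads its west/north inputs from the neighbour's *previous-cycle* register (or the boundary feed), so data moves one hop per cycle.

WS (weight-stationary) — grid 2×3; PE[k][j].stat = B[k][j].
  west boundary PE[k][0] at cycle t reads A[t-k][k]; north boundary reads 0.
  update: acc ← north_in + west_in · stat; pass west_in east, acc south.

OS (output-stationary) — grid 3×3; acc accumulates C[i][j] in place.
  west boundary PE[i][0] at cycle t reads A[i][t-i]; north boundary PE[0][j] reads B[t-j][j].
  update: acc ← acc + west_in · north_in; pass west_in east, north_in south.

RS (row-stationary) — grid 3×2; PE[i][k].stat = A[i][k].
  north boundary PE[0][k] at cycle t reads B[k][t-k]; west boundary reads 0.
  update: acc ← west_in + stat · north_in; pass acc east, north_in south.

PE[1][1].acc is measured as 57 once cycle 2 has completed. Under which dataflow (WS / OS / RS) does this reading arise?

dataflow = WS

— WS: 2×3; PE[1][1] trace:
  0: (1,1).acc=0  regs=<0,0>
  1: (1,1).acc=0  regs=<0,0>
  2: (1,1).acc=57  regs=<9,57>
— OS: 3×3; PE[1][1] trace:
  0: (1,1).acc=0  regs=<0,0>
  1: (1,1).acc=0  regs=<0,0>
  2: (1,1).acc=36  regs=<6,6>
— RS: 3×2; PE[1][1] trace:
  0: (1,1).acc=0  regs=<0,0>
  1: (1,1).acc=0  regs=<0,0>
  2: (1,1).acc=45  regs=<45,3>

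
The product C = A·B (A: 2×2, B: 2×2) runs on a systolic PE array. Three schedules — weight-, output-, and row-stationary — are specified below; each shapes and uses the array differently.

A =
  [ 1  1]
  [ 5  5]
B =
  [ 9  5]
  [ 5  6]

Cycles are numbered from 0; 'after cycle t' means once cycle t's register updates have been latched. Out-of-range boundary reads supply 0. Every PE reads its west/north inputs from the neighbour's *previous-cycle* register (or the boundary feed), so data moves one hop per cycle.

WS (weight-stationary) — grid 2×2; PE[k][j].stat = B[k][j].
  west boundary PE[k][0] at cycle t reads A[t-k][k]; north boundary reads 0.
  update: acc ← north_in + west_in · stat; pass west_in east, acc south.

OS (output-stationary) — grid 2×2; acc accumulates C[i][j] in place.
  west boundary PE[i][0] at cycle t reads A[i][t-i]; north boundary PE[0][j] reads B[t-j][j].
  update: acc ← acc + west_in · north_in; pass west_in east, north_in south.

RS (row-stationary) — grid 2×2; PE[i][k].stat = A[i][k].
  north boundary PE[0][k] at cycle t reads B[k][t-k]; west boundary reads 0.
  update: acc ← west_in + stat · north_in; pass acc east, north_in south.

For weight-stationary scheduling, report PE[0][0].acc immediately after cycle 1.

PE[0][0].acc = 45

WS 2×2: PE[0][0] cycle-by-cycle (with neighbour feeds):
  [0] (0,0) acc=9 (h:1 v:9)
  [1] (0,0) acc=45 (h:5 v:45)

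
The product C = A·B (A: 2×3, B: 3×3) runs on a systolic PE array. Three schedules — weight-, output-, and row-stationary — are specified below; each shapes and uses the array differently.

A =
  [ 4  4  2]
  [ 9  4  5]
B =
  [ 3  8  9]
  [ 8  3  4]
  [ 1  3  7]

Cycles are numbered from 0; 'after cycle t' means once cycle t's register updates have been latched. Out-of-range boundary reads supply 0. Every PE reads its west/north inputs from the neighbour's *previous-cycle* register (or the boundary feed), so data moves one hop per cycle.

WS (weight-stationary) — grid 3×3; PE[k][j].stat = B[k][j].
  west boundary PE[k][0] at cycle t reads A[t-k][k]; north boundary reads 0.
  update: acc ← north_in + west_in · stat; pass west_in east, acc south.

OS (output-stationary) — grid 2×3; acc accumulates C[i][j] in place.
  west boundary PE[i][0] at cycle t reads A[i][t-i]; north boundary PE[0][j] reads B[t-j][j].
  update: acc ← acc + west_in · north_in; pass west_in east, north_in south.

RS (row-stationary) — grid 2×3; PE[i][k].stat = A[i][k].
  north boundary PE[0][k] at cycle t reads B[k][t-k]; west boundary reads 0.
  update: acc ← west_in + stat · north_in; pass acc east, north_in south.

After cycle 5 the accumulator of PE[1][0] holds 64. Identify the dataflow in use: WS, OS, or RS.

WS (3×3 grid), PE[1][0]:
  @0  [1,0]  acc 0  |  →0  ↓0
  @1  [1,0]  acc 44  |  →4  ↓44
  @2  [1,0]  acc 59  |  →4  ↓59
  @3  [1,0]  acc 0  |  →0  ↓0
  @4  [1,0]  acc 0  |  →0  ↓0
  @5  [1,0]  acc 0  |  →0  ↓0
OS (2×3 grid), PE[1][0]:
  @0  [1,0]  acc 0  |  →0  ↓0
  @1  [1,0]  acc 27  |  →9  ↓3
  @2  [1,0]  acc 59  |  →4  ↓8
  @3  [1,0]  acc 64  |  →5  ↓1
  @4  [1,0]  acc 64  |  →0  ↓0
  @5  [1,0]  acc 64  |  →0  ↓0
RS (2×3 grid), PE[1][0]:
  @0  [1,0]  acc 0  |  →0  ↓0
  @1  [1,0]  acc 27  |  →27  ↓3
  @2  [1,0]  acc 72  |  →72  ↓8
  @3  [1,0]  acc 81  |  →81  ↓9
  @4  [1,0]  acc 0  |  →0  ↓0
  @5  [1,0]  acc 0  |  →0  ↓0

dataflow = OS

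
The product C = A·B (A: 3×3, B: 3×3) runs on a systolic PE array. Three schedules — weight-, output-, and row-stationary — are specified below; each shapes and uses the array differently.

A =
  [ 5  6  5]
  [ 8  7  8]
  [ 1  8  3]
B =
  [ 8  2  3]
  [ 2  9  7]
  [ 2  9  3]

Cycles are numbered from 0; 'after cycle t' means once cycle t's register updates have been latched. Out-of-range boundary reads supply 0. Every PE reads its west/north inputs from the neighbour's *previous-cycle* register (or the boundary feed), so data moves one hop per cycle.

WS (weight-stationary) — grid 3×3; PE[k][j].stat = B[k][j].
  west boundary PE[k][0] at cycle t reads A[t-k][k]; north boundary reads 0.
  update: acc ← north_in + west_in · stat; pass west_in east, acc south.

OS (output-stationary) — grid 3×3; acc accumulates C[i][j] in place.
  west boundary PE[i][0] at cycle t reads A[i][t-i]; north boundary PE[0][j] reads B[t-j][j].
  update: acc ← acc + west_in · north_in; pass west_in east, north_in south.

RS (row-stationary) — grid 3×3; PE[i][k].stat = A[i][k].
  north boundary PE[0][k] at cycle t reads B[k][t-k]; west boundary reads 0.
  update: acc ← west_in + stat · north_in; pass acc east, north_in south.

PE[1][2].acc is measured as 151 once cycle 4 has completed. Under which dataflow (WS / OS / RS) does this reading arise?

dataflow = RS

WS (3×3 grid), PE[1][2]:
  [0] (1,2) acc=0 (h:0 v:0)
  [1] (1,2) acc=0 (h:0 v:0)
  [2] (1,2) acc=0 (h:0 v:0)
  [3] (1,2) acc=57 (h:6 v:57)
  [4] (1,2) acc=73 (h:7 v:73)
OS (3×3 grid), PE[1][2]:
  [0] (1,2) acc=0 (h:0 v:0)
  [1] (1,2) acc=0 (h:0 v:0)
  [2] (1,2) acc=0 (h:0 v:0)
  [3] (1,2) acc=24 (h:8 v:3)
  [4] (1,2) acc=73 (h:7 v:7)
RS (3×3 grid), PE[1][2]:
  [0] (1,2) acc=0 (h:0 v:0)
  [1] (1,2) acc=0 (h:0 v:0)
  [2] (1,2) acc=0 (h:0 v:0)
  [3] (1,2) acc=94 (h:94 v:2)
  [4] (1,2) acc=151 (h:151 v:9)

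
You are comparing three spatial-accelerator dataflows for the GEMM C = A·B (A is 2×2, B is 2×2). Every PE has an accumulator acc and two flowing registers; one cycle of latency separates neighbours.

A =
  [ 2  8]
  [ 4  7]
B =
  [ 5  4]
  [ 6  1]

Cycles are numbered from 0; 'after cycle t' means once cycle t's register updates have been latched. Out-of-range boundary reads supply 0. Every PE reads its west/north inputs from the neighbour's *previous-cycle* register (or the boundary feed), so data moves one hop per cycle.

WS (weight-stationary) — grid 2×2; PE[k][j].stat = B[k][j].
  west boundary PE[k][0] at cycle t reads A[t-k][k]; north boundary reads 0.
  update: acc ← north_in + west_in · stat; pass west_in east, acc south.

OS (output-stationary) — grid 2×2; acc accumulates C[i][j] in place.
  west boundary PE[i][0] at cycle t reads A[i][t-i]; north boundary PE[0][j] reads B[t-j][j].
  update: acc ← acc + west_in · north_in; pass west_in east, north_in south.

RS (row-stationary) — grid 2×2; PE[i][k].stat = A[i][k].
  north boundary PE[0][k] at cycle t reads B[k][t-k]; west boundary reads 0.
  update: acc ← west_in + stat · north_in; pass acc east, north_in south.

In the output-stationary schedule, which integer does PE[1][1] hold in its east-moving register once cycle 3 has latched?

OS 2×2: PE[1][1] cycle-by-cycle (with neighbour feeds):
  step 0 · PE0,1: acc=0; fwd→0 fwd↓0
  step 0 · PE1,0: acc=0; fwd→0 fwd↓0
  step 0 · PE1,1: acc=0; fwd→0 fwd↓0
  step 1 · PE0,1: acc=8; fwd→2 fwd↓4
  step 1 · PE1,0: acc=20; fwd→4 fwd↓5
  step 1 · PE1,1: acc=0; fwd→0 fwd↓0
  step 2 · PE0,1: acc=16; fwd→8 fwd↓1
  step 2 · PE1,0: acc=62; fwd→7 fwd↓6
  step 2 · PE1,1: acc=16; fwd→4 fwd↓4
  step 3 · PE0,1: acc=16; fwd→0 fwd↓0
  step 3 · PE1,0: acc=62; fwd→0 fwd↓0
  step 3 · PE1,1: acc=23; fwd→7 fwd↓1

register = 7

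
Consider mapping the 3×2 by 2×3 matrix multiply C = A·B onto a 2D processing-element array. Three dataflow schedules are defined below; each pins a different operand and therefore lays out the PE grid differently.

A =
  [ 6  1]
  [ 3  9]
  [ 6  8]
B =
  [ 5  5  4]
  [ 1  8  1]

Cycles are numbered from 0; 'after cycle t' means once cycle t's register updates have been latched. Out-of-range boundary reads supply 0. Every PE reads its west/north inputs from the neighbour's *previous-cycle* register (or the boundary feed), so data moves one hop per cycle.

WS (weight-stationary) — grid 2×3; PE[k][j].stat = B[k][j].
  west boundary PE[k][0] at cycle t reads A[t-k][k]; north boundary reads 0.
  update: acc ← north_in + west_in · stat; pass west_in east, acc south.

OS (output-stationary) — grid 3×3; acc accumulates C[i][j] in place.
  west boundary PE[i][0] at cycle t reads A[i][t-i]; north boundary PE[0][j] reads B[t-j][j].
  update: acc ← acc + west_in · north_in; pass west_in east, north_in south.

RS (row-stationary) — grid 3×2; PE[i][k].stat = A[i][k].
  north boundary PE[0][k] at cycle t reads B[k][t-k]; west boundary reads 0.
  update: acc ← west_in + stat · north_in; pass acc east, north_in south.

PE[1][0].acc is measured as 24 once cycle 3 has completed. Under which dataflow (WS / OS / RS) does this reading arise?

— WS: 2×3; PE[1][0] trace:
  t=0 PE[1][0]: acc=0 h=0 v=0
  t=1 PE[1][0]: acc=31 h=1 v=31
  t=2 PE[1][0]: acc=24 h=9 v=24
  t=3 PE[1][0]: acc=38 h=8 v=38
— OS: 3×3; PE[1][0] trace:
  t=0 PE[1][0]: acc=0 h=0 v=0
  t=1 PE[1][0]: acc=15 h=3 v=5
  t=2 PE[1][0]: acc=24 h=9 v=1
  t=3 PE[1][0]: acc=24 h=0 v=0
— RS: 3×2; PE[1][0] trace:
  t=0 PE[1][0]: acc=0 h=0 v=0
  t=1 PE[1][0]: acc=15 h=15 v=5
  t=2 PE[1][0]: acc=15 h=15 v=5
  t=3 PE[1][0]: acc=12 h=12 v=4

dataflow = OS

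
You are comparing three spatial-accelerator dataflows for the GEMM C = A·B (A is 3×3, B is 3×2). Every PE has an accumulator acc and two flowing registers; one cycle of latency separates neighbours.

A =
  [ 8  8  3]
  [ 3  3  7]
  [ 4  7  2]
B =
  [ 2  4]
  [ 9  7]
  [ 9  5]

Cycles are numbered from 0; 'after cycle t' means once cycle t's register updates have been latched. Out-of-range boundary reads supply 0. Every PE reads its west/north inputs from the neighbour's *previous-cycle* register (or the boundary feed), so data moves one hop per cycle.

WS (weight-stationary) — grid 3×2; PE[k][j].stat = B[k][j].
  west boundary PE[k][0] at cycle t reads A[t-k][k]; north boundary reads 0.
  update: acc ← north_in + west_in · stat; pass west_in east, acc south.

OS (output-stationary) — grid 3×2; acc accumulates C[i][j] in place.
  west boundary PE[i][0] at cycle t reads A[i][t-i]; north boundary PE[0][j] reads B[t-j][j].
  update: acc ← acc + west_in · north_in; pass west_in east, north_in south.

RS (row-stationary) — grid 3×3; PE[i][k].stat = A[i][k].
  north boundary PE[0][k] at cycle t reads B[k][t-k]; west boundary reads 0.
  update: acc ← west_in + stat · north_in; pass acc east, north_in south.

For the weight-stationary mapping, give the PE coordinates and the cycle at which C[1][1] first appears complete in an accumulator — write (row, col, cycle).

(row, col, cycle) = (2, 1, 4)

WS: C[1][1] accumulates in PE[2][1]:
  c0 r2c1: 0 / 0 / 0
  c1 r2c1: 0 / 0 / 0
  c2 r2c1: 0 / 0 / 0
  c3 r2c1: 103 / 3 / 103
  c4 r2c1: 68 / 7 / 68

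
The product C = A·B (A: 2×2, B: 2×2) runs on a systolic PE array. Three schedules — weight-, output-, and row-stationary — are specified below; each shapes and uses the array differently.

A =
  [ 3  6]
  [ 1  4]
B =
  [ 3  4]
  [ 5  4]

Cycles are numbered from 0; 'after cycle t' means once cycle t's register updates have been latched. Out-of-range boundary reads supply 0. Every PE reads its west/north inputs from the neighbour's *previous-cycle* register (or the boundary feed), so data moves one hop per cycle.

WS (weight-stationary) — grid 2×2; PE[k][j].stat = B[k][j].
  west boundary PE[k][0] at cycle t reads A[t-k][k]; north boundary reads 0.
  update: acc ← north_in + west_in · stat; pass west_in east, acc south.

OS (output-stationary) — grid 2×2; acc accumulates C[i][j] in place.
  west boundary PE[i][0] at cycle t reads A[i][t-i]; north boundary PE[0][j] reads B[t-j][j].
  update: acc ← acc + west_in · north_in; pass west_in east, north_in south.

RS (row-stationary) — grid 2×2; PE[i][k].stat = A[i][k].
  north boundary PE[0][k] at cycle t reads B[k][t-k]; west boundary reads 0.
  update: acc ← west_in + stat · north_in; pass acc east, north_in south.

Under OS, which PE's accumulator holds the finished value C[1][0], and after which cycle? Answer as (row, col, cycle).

OS: C[1][0] accumulates in PE[1][0]:
  t=0 PE[1][0]: acc=0 h=0 v=0
  t=1 PE[1][0]: acc=3 h=1 v=3
  t=2 PE[1][0]: acc=23 h=4 v=5

(row, col, cycle) = (1, 0, 2)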